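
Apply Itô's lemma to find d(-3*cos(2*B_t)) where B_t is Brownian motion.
d(-3*cos(2*B_t)) = (6*cos(2*B_t)) dt + (6*sin(2*B_t)) dB_t

Itô's formula for f(B_t) gives d f(B_t) = f'(B_t) dB_t + (1/2) f''(B_t) dt. Compute derivatives of f(x) = -3*cos(2*x):
  f'(x)  = 6*sin(2*x)
  f''(x) = 12*cos(2*x)
Substitute x = B_t and multiply the f'' term by 1/2:
  drift     = (1/2) * (12*cos(2*x)) evaluated at B_t = 6*cos(2*B_t)
  diffusion = (6*sin(2*x)) evaluated at B_t = 6*sin(2*B_t)
Therefore d(-3*cos(2*B_t)) = (6*cos(2*B_t)) dt + (6*sin(2*B_t)) dB_t.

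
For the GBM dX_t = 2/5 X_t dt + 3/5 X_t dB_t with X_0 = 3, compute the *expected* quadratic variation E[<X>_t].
E[<X>_t] = 81*exp(29*t/25)/29 - 81/29

<X>_t = int_0^t ((3/5) * X_s)^2 ds. Taking expectation inside the integral: E[<X>_t] = (3/5)^2 * int_0^t E[X_s^2] ds. For GBM, E[X_s^2] = x_0^2 * exp((2 mu + sigma^2) s). Integrating:
  E[<X>_t] = (3/5)^2 * 3^2 * (exp((2*(2/5) + (3/5)^2) t) - 1) / (2*(2/5) + (3/5)^2)
           = (3/5)^2 * 3^2 * (exp((29/25) t) - 1) / (29/25) = 81*exp(29*t/25)/29 - 81/29.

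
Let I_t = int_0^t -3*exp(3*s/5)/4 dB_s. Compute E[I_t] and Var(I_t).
E[I_t] = 0; Var(I_t) = 15*exp(6*t/5)/32 - 15/32

The Itô integral of a deterministic integrand f(s) has mean 0 because each increment f(s) * (B_{s+ds} - B_s) has mean 0. By the Itô isometry:
  Var( int_0^t f(s) dB_s ) = E[ (int_0^t f(s) dB_s)^2 ] = int_0^t f(s)^2 ds.
Here f(s) = -3*exp(3*s/5)/4, so f(s)^2 = 9*exp(6*s/5)/16. Integrate:
  int_0^t (9*exp(6*s/5)/16) ds = 15*exp(6*t/5)/32 - 15/32.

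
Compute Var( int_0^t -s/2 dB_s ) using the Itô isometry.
Var = t^3/12

The Itô integral of a deterministic integrand f(s) has mean 0 because each increment f(s) * (B_{s+ds} - B_s) has mean 0. By the Itô isometry:
  Var( int_0^t f(s) dB_s ) = E[ (int_0^t f(s) dB_s)^2 ] = int_0^t f(s)^2 ds.
Here f(s) = -s/2, so f(s)^2 = s^2/4. Integrate:
  int_0^t (s^2/4) ds = t^3/12.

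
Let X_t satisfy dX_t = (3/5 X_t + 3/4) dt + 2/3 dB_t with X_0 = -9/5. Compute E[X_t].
E[X_t] = -11*exp(3*t/5)/20 - 5/4

Taking expectations and using E[dB_t] = 0, the mean m(t) = E[X_t] satisfies the ODE m'(t) = a m(t) + b with m(0) = x_0. With a = 3/5, b = 3/4, x_0 = -9/5, the solution is
  m(t) = x_0 * exp(a t) + (b/a) * (exp(a t) - 1)
       = (-9/5) * exp((3/5) t) + ((3/4)/(3/5)) * (exp((3/5) t) - 1)
       = -11*exp(3*t/5)/20 - 5/4.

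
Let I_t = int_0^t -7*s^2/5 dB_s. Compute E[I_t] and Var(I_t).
E[I_t] = 0; Var(I_t) = 49*t^5/125

The Itô integral of a deterministic integrand f(s) has mean 0 because each increment f(s) * (B_{s+ds} - B_s) has mean 0. By the Itô isometry:
  Var( int_0^t f(s) dB_s ) = E[ (int_0^t f(s) dB_s)^2 ] = int_0^t f(s)^2 ds.
Here f(s) = -7*s^2/5, so f(s)^2 = 49*s^4/25. Integrate:
  int_0^t (49*s^4/25) ds = 49*t^5/125.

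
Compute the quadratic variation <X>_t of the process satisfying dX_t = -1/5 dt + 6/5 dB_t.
<X>_t = 36*t/25

For an Itô process dX_t = a(t) dt + b(t) dB_t, the quadratic variation is <X>_t = int_0^t b(s)^2 ds (the drift term does not contribute). Here b(s) = 6/5, so
  b(s)^2 = 36/25.
Integrating from 0 to t:
  <X>_t = int_0^t (36/25) ds = 36*t/25.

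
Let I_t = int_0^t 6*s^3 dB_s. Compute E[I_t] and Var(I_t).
E[I_t] = 0; Var(I_t) = 36*t^7/7

The Itô integral of a deterministic integrand f(s) has mean 0 because each increment f(s) * (B_{s+ds} - B_s) has mean 0. By the Itô isometry:
  Var( int_0^t f(s) dB_s ) = E[ (int_0^t f(s) dB_s)^2 ] = int_0^t f(s)^2 ds.
Here f(s) = 6*s^3, so f(s)^2 = 36*s^6. Integrate:
  int_0^t (36*s^6) ds = 36*t^7/7.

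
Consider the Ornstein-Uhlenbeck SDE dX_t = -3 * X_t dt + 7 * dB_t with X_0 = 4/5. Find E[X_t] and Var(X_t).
E[X_t] = 4*exp(-3*t)/5; Var(X_t) = 49/6 - 49*exp(-6*t)/6

The OU SDE dX = -theta X dt + sigma dB admits the integrating factor exp(theta t): d(exp(theta t) X_t) = sigma exp(theta t) dB_t. Integrating from 0 to t:
  X_t = x_0 * exp(-theta t) + sigma * int_0^t exp(-theta (t-s)) dB_s.
The Itô integral has mean 0 and (by the Itô isometry) variance sigma^2 * int_0^t exp(-2 theta (t - s)) ds = sigma^2 * (1 - exp(-2 theta t)) / (2 theta).
With theta = 3, sigma = 7, x_0 = 4/5:
  E[X_t] = 4/5 * exp(-3 t) = 4*exp(-3*t)/5
  Var(X_t) = (7)^2 * (1 - exp(-2*3 t)) / (2 * 3) = 49/6 - 49*exp(-6*t)/6.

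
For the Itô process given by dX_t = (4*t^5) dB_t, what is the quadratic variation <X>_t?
<X>_t = 16*t^11/11

For an Itô process dX_t = a(t) dt + b(t) dB_t, the quadratic variation is <X>_t = int_0^t b(s)^2 ds (the drift term does not contribute). Here b(s) = 4*s^5, so
  b(s)^2 = 16*s^10.
Integrating from 0 to t:
  <X>_t = int_0^t (16*s^10) ds = 16*t^11/11.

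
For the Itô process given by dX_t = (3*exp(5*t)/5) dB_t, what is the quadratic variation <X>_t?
<X>_t = 9*exp(10*t)/250 - 9/250

For an Itô process dX_t = a(t) dt + b(t) dB_t, the quadratic variation is <X>_t = int_0^t b(s)^2 ds (the drift term does not contribute). Here b(s) = 3*exp(5*s)/5, so
  b(s)^2 = 9*exp(10*s)/25.
Integrating from 0 to t:
  <X>_t = int_0^t (9*exp(10*s)/25) ds = 9*exp(10*t)/250 - 9/250.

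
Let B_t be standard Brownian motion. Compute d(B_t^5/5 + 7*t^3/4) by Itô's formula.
d(B_t^5/5 + 7*t^3/4) = (2*B_t^3 + 21*t^2/4) dt + (B_t^4) dB_t

Itô's formula for f(t, x): d f(t, B_t) = (f_t + (1/2) f_xx) dt + f_x dB_t. Compute partials of f(t, x) = 7*t^3/4 + x^5/5:
  f_t(t,x)  = 21*t^2/4
  f_x(t,x)  = x^4
  f_xx(t,x) = 4*x^3
Assemble drift = f_t + (1/2) f_xx = 21*t^2/4 + 2*x^3 and diffusion = f_x = x^4. Substituting x = B_t:
  d(B_t^5/5 + 7*t^3/4) = (2*B_t^3 + 21*t^2/4) dt + (B_t^4) dB_t.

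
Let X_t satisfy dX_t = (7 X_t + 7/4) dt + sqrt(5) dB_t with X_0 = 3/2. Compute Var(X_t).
Var(X_t) = 5*exp(14*t)/14 - 5/14

The variance V(t) = Var(X_t) satisfies V'(t) = 2 a V(t) + c^2 with V(0) = 0 (drift coefficient is linear in X, diffusion is constant). With a = 7, c = sqrt(5), the solution is
  V(t) = (c^2 / (2 a)) * (exp(2 a t) - 1)
       = (sqrt(5)^2 / (2*7)) * (exp(14 t) - 1)
       = 5*exp(14*t)/14 - 5/14.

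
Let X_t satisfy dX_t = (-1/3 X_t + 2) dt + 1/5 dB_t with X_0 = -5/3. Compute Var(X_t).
Var(X_t) = 3/50 - 3*exp(-2*t/3)/50

The variance V(t) = Var(X_t) satisfies V'(t) = 2 a V(t) + c^2 with V(0) = 0 (drift coefficient is linear in X, diffusion is constant). With a = -1/3, c = 1/5, the solution is
  V(t) = (c^2 / (2 a)) * (exp(2 a t) - 1)
       = ((1/5)^2 / (2*(-1/3))) * (exp((-2/3) t) - 1)
       = 3/50 - 3*exp(-2*t/3)/50.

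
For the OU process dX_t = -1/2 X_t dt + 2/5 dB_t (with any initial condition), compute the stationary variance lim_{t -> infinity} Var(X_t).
lim Var(X_t) = 4/25

The OU SDE dX = -theta X dt + sigma dB admits the integrating factor exp(theta t): d(exp(theta t) X_t) = sigma exp(theta t) dB_t. Integrating from 0 to t gives X_t = x_0 * exp(-theta t) + sigma * int_0^t exp(-theta (t-s)) dB_s for any initial x_0. The Itô integral has variance (by the Itô isometry) sigma^2 * int_0^t exp(-2 theta (t - s)) ds = sigma^2 * (1 - exp(-2 theta t)) / (2 theta), independent of x_0.
With theta = 1/2, sigma = 2/5:
  Var(X_t) = (2/5)^2 * (1 - exp(-2*1/2 t)) / (2 * 1/2) = 4/25 - 4*exp(-t)/25.
As t -> infinity, exp(-2*1/2 t) -> 0, so the stationary variance is sigma^2 / (2 theta) = 4/25.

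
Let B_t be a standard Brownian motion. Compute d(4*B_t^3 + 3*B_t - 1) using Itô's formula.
d(4*B_t^3 + 3*B_t - 1) = (12*B_t) dt + (12*B_t^2 + 3) dB_t

Itô's formula for f(B_t) gives d f(B_t) = f'(B_t) dB_t + (1/2) f''(B_t) dt. Compute derivatives of f(x) = 4*x^3 + 3*x - 1:
  f'(x)  = 12*x^2 + 3
  f''(x) = 24*x
Substitute x = B_t and multiply the f'' term by 1/2:
  drift     = (1/2) * (24*x) evaluated at B_t = 12*B_t
  diffusion = (12*x^2 + 3) evaluated at B_t = 12*B_t^2 + 3
Therefore d(4*B_t^3 + 3*B_t - 1) = (12*B_t) dt + (12*B_t^2 + 3) dB_t.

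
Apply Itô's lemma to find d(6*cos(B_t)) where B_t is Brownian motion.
d(6*cos(B_t)) = (-3*cos(B_t)) dt + (-6*sin(B_t)) dB_t

Itô's formula for f(B_t) gives d f(B_t) = f'(B_t) dB_t + (1/2) f''(B_t) dt. Compute derivatives of f(x) = 6*cos(x):
  f'(x)  = -6*sin(x)
  f''(x) = -6*cos(x)
Substitute x = B_t and multiply the f'' term by 1/2:
  drift     = (1/2) * (-6*cos(x)) evaluated at B_t = -3*cos(B_t)
  diffusion = (-6*sin(x)) evaluated at B_t = -6*sin(B_t)
Therefore d(6*cos(B_t)) = (-3*cos(B_t)) dt + (-6*sin(B_t)) dB_t.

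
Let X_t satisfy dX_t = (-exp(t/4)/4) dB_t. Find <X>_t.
<X>_t = exp(t/2)/8 - 1/8

For an Itô process dX_t = a(t) dt + b(t) dB_t, the quadratic variation is <X>_t = int_0^t b(s)^2 ds (the drift term does not contribute). Here b(s) = -exp(s/4)/4, so
  b(s)^2 = exp(s/2)/16.
Integrating from 0 to t:
  <X>_t = int_0^t (exp(s/2)/16) ds = exp(t/2)/8 - 1/8.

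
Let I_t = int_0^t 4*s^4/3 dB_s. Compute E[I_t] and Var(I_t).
E[I_t] = 0; Var(I_t) = 16*t^9/81

The Itô integral of a deterministic integrand f(s) has mean 0 because each increment f(s) * (B_{s+ds} - B_s) has mean 0. By the Itô isometry:
  Var( int_0^t f(s) dB_s ) = E[ (int_0^t f(s) dB_s)^2 ] = int_0^t f(s)^2 ds.
Here f(s) = 4*s^4/3, so f(s)^2 = 16*s^8/9. Integrate:
  int_0^t (16*s^8/9) ds = 16*t^9/81.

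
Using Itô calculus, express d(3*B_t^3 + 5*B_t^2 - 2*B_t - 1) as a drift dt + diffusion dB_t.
d(3*B_t^3 + 5*B_t^2 - 2*B_t - 1) = (9*B_t + 5) dt + (9*B_t^2 + 10*B_t - 2) dB_t

Itô's formula for f(B_t) gives d f(B_t) = f'(B_t) dB_t + (1/2) f''(B_t) dt. Compute derivatives of f(x) = 3*x^3 + 5*x^2 - 2*x - 1:
  f'(x)  = 9*x^2 + 10*x - 2
  f''(x) = 18*x + 10
Substitute x = B_t and multiply the f'' term by 1/2:
  drift     = (1/2) * (18*x + 10) evaluated at B_t = 9*B_t + 5
  diffusion = (9*x^2 + 10*x - 2) evaluated at B_t = 9*B_t^2 + 10*B_t - 2
Therefore d(3*B_t^3 + 5*B_t^2 - 2*B_t - 1) = (9*B_t + 5) dt + (9*B_t^2 + 10*B_t - 2) dB_t.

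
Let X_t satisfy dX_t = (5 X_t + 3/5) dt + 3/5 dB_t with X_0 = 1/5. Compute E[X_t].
E[X_t] = 8*exp(5*t)/25 - 3/25

Taking expectations and using E[dB_t] = 0, the mean m(t) = E[X_t] satisfies the ODE m'(t) = a m(t) + b with m(0) = x_0. With a = 5, b = 3/5, x_0 = 1/5, the solution is
  m(t) = x_0 * exp(a t) + (b/a) * (exp(a t) - 1)
       = (1/5) * exp(5 t) + ((3/5)/5) * (exp(5 t) - 1)
       = 8*exp(5*t)/25 - 3/25.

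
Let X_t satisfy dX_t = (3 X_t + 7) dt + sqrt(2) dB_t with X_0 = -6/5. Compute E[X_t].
E[X_t] = 17*exp(3*t)/15 - 7/3

Taking expectations and using E[dB_t] = 0, the mean m(t) = E[X_t] satisfies the ODE m'(t) = a m(t) + b with m(0) = x_0. With a = 3, b = 7, x_0 = -6/5, the solution is
  m(t) = x_0 * exp(a t) + (b/a) * (exp(a t) - 1)
       = (-6/5) * exp(3 t) + (7/3) * (exp(3 t) - 1)
       = 17*exp(3*t)/15 - 7/3.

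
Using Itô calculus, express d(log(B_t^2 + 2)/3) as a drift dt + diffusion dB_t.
d(log(B_t^2 + 2)/3) = ((2 - B_t^2)/(3*(B_t^2 + 2)^2)) dt + (2*B_t/(3*(B_t^2 + 2))) dB_t

Itô's formula for f(B_t) gives d f(B_t) = f'(B_t) dB_t + (1/2) f''(B_t) dt. Compute derivatives of f(x) = log(x^2 + 2)/3:
  f'(x)  = 2*x/(3*(x^2 + 2))
  f''(x) = 2*(2 - x^2)/(3*(x^2 + 2)^2)
Substitute x = B_t and multiply the f'' term by 1/2:
  drift     = (1/2) * (2*(2 - x^2)/(3*(x^2 + 2)^2)) evaluated at B_t = (2 - B_t^2)/(3*(B_t^2 + 2)^2)
  diffusion = (2*x/(3*(x^2 + 2))) evaluated at B_t = 2*B_t/(3*(B_t^2 + 2))
Therefore d(log(B_t^2 + 2)/3) = ((2 - B_t^2)/(3*(B_t^2 + 2)^2)) dt + (2*B_t/(3*(B_t^2 + 2))) dB_t.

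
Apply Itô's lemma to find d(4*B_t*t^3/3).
d(4*B_t*t^3/3) = (4*B_t*t^2) dt + (4*t^3/3) dB_t

Itô's formula for f(t, x): d f(t, B_t) = (f_t + (1/2) f_xx) dt + f_x dB_t. Compute partials of f(t, x) = 4*t^3*x/3:
  f_t(t,x)  = 4*t^2*x
  f_x(t,x)  = 4*t^3/3
  f_xx(t,x) = 0
Assemble drift = f_t + (1/2) f_xx = 4*t^2*x and diffusion = f_x = 4*t^3/3. Substituting x = B_t:
  d(4*B_t*t^3/3) = (4*B_t*t^2) dt + (4*t^3/3) dB_t.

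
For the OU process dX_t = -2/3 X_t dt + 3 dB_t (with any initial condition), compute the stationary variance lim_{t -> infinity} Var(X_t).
lim Var(X_t) = 27/4

The OU SDE dX = -theta X dt + sigma dB admits the integrating factor exp(theta t): d(exp(theta t) X_t) = sigma exp(theta t) dB_t. Integrating from 0 to t gives X_t = x_0 * exp(-theta t) + sigma * int_0^t exp(-theta (t-s)) dB_s for any initial x_0. The Itô integral has variance (by the Itô isometry) sigma^2 * int_0^t exp(-2 theta (t - s)) ds = sigma^2 * (1 - exp(-2 theta t)) / (2 theta), independent of x_0.
With theta = 2/3, sigma = 3:
  Var(X_t) = (3)^2 * (1 - exp(-2*2/3 t)) / (2 * 2/3) = 27/4 - 27*exp(-4*t/3)/4.
As t -> infinity, exp(-2*2/3 t) -> 0, so the stationary variance is sigma^2 / (2 theta) = 27/4.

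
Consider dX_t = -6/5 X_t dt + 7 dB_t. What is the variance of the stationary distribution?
lim Var(X_t) = 245/12

The OU SDE dX = -theta X dt + sigma dB admits the integrating factor exp(theta t): d(exp(theta t) X_t) = sigma exp(theta t) dB_t. Integrating from 0 to t gives X_t = x_0 * exp(-theta t) + sigma * int_0^t exp(-theta (t-s)) dB_s for any initial x_0. The Itô integral has variance (by the Itô isometry) sigma^2 * int_0^t exp(-2 theta (t - s)) ds = sigma^2 * (1 - exp(-2 theta t)) / (2 theta), independent of x_0.
With theta = 6/5, sigma = 7:
  Var(X_t) = (7)^2 * (1 - exp(-2*6/5 t)) / (2 * 6/5) = 245/12 - 245*exp(-12*t/5)/12.
As t -> infinity, exp(-2*6/5 t) -> 0, so the stationary variance is sigma^2 / (2 theta) = 245/12.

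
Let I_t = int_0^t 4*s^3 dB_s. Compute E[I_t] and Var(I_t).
E[I_t] = 0; Var(I_t) = 16*t^7/7

The Itô integral of a deterministic integrand f(s) has mean 0 because each increment f(s) * (B_{s+ds} - B_s) has mean 0. By the Itô isometry:
  Var( int_0^t f(s) dB_s ) = E[ (int_0^t f(s) dB_s)^2 ] = int_0^t f(s)^2 ds.
Here f(s) = 4*s^3, so f(s)^2 = 16*s^6. Integrate:
  int_0^t (16*s^6) ds = 16*t^7/7.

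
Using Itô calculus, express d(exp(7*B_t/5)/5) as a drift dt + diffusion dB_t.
d(exp(7*B_t/5)/5) = (49*exp(7*B_t/5)/250) dt + (7*exp(7*B_t/5)/25) dB_t

Itô's formula for f(B_t) gives d f(B_t) = f'(B_t) dB_t + (1/2) f''(B_t) dt. Compute derivatives of f(x) = exp(7*x/5)/5:
  f'(x)  = 7*exp(7*x/5)/25
  f''(x) = 49*exp(7*x/5)/125
Substitute x = B_t and multiply the f'' term by 1/2:
  drift     = (1/2) * (49*exp(7*x/5)/125) evaluated at B_t = 49*exp(7*B_t/5)/250
  diffusion = (7*exp(7*x/5)/25) evaluated at B_t = 7*exp(7*B_t/5)/25
Therefore d(exp(7*B_t/5)/5) = (49*exp(7*B_t/5)/250) dt + (7*exp(7*B_t/5)/25) dB_t.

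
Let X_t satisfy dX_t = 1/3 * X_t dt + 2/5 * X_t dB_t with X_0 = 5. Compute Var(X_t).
Var(X_t) = 25*(exp(4*t/25) - 1)*exp(2*t/3)

For GBM dX = mu X dt + sigma X dB with X_0 = x_0, apply Itô to Y = log X: dY = (mu - sigma^2/2) dt + sigma dB, so Y_t = log(x_0) + (mu - sigma^2/2) t + sigma B_t and hence X_t = x_0 * exp((mu - sigma^2/2) t + sigma B_t).
With mu = 1/3, sigma = 2/5, x_0 = 5, this gives:
  X_t = 5 * exp((19/75) * t + (2/5) * B_t).
Since sigma*B_t ~ Normal(0, sigma^2 t), E[exp(sigma*B_t)] = exp(sigma^2 t / 2); so E[X_t] = x_0 * exp((mu - sigma^2/2) t) * exp(sigma^2 t / 2) = x_0 * exp(mu t) = 5*exp(t/3).
Var(X_t) = E[X_t^2] - (E[X_t])^2 = x_0^2 * exp(2 mu t) * (exp(sigma^2 t) - 1) = 25*(exp(4*t/25) - 1)*exp(2*t/3).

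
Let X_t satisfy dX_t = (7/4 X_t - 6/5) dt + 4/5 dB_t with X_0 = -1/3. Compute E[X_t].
E[X_t] = 24/35 - 107*exp(7*t/4)/105

Taking expectations and using E[dB_t] = 0, the mean m(t) = E[X_t] satisfies the ODE m'(t) = a m(t) + b with m(0) = x_0. With a = 7/4, b = -6/5, x_0 = -1/3, the solution is
  m(t) = x_0 * exp(a t) + (b/a) * (exp(a t) - 1)
       = (-1/3) * exp((7/4) t) + ((-6/5)/(7/4)) * (exp((7/4) t) - 1)
       = 24/35 - 107*exp(7*t/4)/105.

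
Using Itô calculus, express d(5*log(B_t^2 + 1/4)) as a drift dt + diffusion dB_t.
d(5*log(B_t^2 + 1/4)) = (20*(1 - 4*B_t^2)/(4*B_t^2 + 1)^2) dt + (40*B_t/(4*B_t^2 + 1)) dB_t

Itô's formula for f(B_t) gives d f(B_t) = f'(B_t) dB_t + (1/2) f''(B_t) dt. Compute derivatives of f(x) = 5*log(x^2 + 1/4):
  f'(x)  = 40*x/(4*x^2 + 1)
  f''(x) = 40*(1 - 4*x^2)/(4*x^2 + 1)^2
Substitute x = B_t and multiply the f'' term by 1/2:
  drift     = (1/2) * (40*(1 - 4*x^2)/(4*x^2 + 1)^2) evaluated at B_t = 20*(1 - 4*B_t^2)/(4*B_t^2 + 1)^2
  diffusion = (40*x/(4*x^2 + 1)) evaluated at B_t = 40*B_t/(4*B_t^2 + 1)
Therefore d(5*log(B_t^2 + 1/4)) = (20*(1 - 4*B_t^2)/(4*B_t^2 + 1)^2) dt + (40*B_t/(4*B_t^2 + 1)) dB_t.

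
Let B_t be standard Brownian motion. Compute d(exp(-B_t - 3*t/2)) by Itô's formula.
d(exp(-B_t - 3*t/2)) = (-exp(-B_t - 3*t/2)) dt + (-exp(-B_t - 3*t/2)) dB_t

Itô's formula for f(t, x): d f(t, B_t) = (f_t + (1/2) f_xx) dt + f_x dB_t. Compute partials of f(t, x) = exp(-3*t/2 - x):
  f_t(t,x)  = -3*exp(-3*t/2 - x)/2
  f_x(t,x)  = -exp(-3*t/2 - x)
  f_xx(t,x) = exp(-3*t/2 - x)
Assemble drift = f_t + (1/2) f_xx = -exp(-3*t/2 - x) and diffusion = f_x = -exp(-3*t/2 - x). Substituting x = B_t:
  d(exp(-B_t - 3*t/2)) = (-exp(-B_t - 3*t/2)) dt + (-exp(-B_t - 3*t/2)) dB_t.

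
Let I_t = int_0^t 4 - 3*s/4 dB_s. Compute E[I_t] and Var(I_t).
E[I_t] = 0; Var(I_t) = t*(3*t^2 - 48*t + 256)/16

The Itô integral of a deterministic integrand f(s) has mean 0 because each increment f(s) * (B_{s+ds} - B_s) has mean 0. By the Itô isometry:
  Var( int_0^t f(s) dB_s ) = E[ (int_0^t f(s) dB_s)^2 ] = int_0^t f(s)^2 ds.
Here f(s) = 4 - 3*s/4, so f(s)^2 = (3*s - 16)^2/16. Integrate:
  int_0^t ((3*s - 16)^2/16) ds = t*(3*t^2 - 48*t + 256)/16.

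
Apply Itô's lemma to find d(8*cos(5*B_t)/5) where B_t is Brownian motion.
d(8*cos(5*B_t)/5) = (-20*cos(5*B_t)) dt + (-8*sin(5*B_t)) dB_t

Itô's formula for f(B_t) gives d f(B_t) = f'(B_t) dB_t + (1/2) f''(B_t) dt. Compute derivatives of f(x) = 8*cos(5*x)/5:
  f'(x)  = -8*sin(5*x)
  f''(x) = -40*cos(5*x)
Substitute x = B_t and multiply the f'' term by 1/2:
  drift     = (1/2) * (-40*cos(5*x)) evaluated at B_t = -20*cos(5*B_t)
  diffusion = (-8*sin(5*x)) evaluated at B_t = -8*sin(5*B_t)
Therefore d(8*cos(5*B_t)/5) = (-20*cos(5*B_t)) dt + (-8*sin(5*B_t)) dB_t.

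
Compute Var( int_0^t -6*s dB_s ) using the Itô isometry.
Var = 12*t^3

The Itô integral of a deterministic integrand f(s) has mean 0 because each increment f(s) * (B_{s+ds} - B_s) has mean 0. By the Itô isometry:
  Var( int_0^t f(s) dB_s ) = E[ (int_0^t f(s) dB_s)^2 ] = int_0^t f(s)^2 ds.
Here f(s) = -6*s, so f(s)^2 = 36*s^2. Integrate:
  int_0^t (36*s^2) ds = 12*t^3.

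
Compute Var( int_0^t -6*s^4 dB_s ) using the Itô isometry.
Var = 4*t^9

The Itô integral of a deterministic integrand f(s) has mean 0 because each increment f(s) * (B_{s+ds} - B_s) has mean 0. By the Itô isometry:
  Var( int_0^t f(s) dB_s ) = E[ (int_0^t f(s) dB_s)^2 ] = int_0^t f(s)^2 ds.
Here f(s) = -6*s^4, so f(s)^2 = 36*s^8. Integrate:
  int_0^t (36*s^8) ds = 4*t^9.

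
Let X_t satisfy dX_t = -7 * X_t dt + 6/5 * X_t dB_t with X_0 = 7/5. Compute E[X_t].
E[X_t] = 7*exp(-7*t)/5

For GBM dX = mu X dt + sigma X dB with X_0 = x_0, apply Itô to Y = log X: dY = (mu - sigma^2/2) dt + sigma dB, so Y_t = log(x_0) + (mu - sigma^2/2) t + sigma B_t and hence X_t = x_0 * exp((mu - sigma^2/2) t + sigma B_t).
With mu = -7, sigma = 6/5, x_0 = 7/5, this gives:
  X_t = 7/5 * exp((-193/25) * t + (6/5) * B_t).
Since sigma*B_t ~ Normal(0, sigma^2 t), E[exp(sigma*B_t)] = exp(sigma^2 t / 2); so E[X_t] = x_0 * exp((mu - sigma^2/2) t) * exp(sigma^2 t / 2) = x_0 * exp(mu t) = 7*exp(-7*t)/5.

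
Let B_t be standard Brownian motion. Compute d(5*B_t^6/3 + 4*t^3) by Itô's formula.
d(5*B_t^6/3 + 4*t^3) = (25*B_t^4 + 12*t^2) dt + (10*B_t^5) dB_t

Itô's formula for f(t, x): d f(t, B_t) = (f_t + (1/2) f_xx) dt + f_x dB_t. Compute partials of f(t, x) = 4*t^3 + 5*x^6/3:
  f_t(t,x)  = 12*t^2
  f_x(t,x)  = 10*x^5
  f_xx(t,x) = 50*x^4
Assemble drift = f_t + (1/2) f_xx = 12*t^2 + 25*x^4 and diffusion = f_x = 10*x^5. Substituting x = B_t:
  d(5*B_t^6/3 + 4*t^3) = (25*B_t^4 + 12*t^2) dt + (10*B_t^5) dB_t.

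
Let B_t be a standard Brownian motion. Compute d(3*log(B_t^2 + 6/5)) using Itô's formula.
d(3*log(B_t^2 + 6/5)) = (15*(6 - 5*B_t^2)/(5*B_t^2 + 6)^2) dt + (30*B_t/(5*B_t^2 + 6)) dB_t

Itô's formula for f(B_t) gives d f(B_t) = f'(B_t) dB_t + (1/2) f''(B_t) dt. Compute derivatives of f(x) = 3*log(x^2 + 6/5):
  f'(x)  = 30*x/(5*x^2 + 6)
  f''(x) = 30*(6 - 5*x^2)/(5*x^2 + 6)^2
Substitute x = B_t and multiply the f'' term by 1/2:
  drift     = (1/2) * (30*(6 - 5*x^2)/(5*x^2 + 6)^2) evaluated at B_t = 15*(6 - 5*B_t^2)/(5*B_t^2 + 6)^2
  diffusion = (30*x/(5*x^2 + 6)) evaluated at B_t = 30*B_t/(5*B_t^2 + 6)
Therefore d(3*log(B_t^2 + 6/5)) = (15*(6 - 5*B_t^2)/(5*B_t^2 + 6)^2) dt + (30*B_t/(5*B_t^2 + 6)) dB_t.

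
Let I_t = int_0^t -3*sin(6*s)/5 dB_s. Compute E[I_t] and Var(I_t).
E[I_t] = 0; Var(I_t) = 9*t/50 - 3*sin(12*t)/200

The Itô integral of a deterministic integrand f(s) has mean 0 because each increment f(s) * (B_{s+ds} - B_s) has mean 0. By the Itô isometry:
  Var( int_0^t f(s) dB_s ) = E[ (int_0^t f(s) dB_s)^2 ] = int_0^t f(s)^2 ds.
Here f(s) = -3*sin(6*s)/5, so f(s)^2 = 9*sin(6*s)^2/25. Integrate:
  int_0^t (9*sin(6*s)^2/25) ds = 9*t/50 - 3*sin(12*t)/200.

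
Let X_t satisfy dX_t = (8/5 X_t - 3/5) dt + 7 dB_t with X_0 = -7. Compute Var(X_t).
Var(X_t) = 245*exp(16*t/5)/16 - 245/16

The variance V(t) = Var(X_t) satisfies V'(t) = 2 a V(t) + c^2 with V(0) = 0 (drift coefficient is linear in X, diffusion is constant). With a = 8/5, c = 7, the solution is
  V(t) = (c^2 / (2 a)) * (exp(2 a t) - 1)
       = (7^2 / (2*(8/5))) * (exp((16/5) t) - 1)
       = 245*exp(16*t/5)/16 - 245/16.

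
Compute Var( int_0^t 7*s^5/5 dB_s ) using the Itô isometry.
Var = 49*t^11/275

The Itô integral of a deterministic integrand f(s) has mean 0 because each increment f(s) * (B_{s+ds} - B_s) has mean 0. By the Itô isometry:
  Var( int_0^t f(s) dB_s ) = E[ (int_0^t f(s) dB_s)^2 ] = int_0^t f(s)^2 ds.
Here f(s) = 7*s^5/5, so f(s)^2 = 49*s^10/25. Integrate:
  int_0^t (49*s^10/25) ds = 49*t^11/275.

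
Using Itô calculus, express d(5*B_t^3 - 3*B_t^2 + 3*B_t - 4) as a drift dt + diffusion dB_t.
d(5*B_t^3 - 3*B_t^2 + 3*B_t - 4) = (15*B_t - 3) dt + (15*B_t^2 - 6*B_t + 3) dB_t

Itô's formula for f(B_t) gives d f(B_t) = f'(B_t) dB_t + (1/2) f''(B_t) dt. Compute derivatives of f(x) = 5*x^3 - 3*x^2 + 3*x - 4:
  f'(x)  = 15*x^2 - 6*x + 3
  f''(x) = 30*x - 6
Substitute x = B_t and multiply the f'' term by 1/2:
  drift     = (1/2) * (30*x - 6) evaluated at B_t = 15*B_t - 3
  diffusion = (15*x^2 - 6*x + 3) evaluated at B_t = 15*B_t^2 - 6*B_t + 3
Therefore d(5*B_t^3 - 3*B_t^2 + 3*B_t - 4) = (15*B_t - 3) dt + (15*B_t^2 - 6*B_t + 3) dB_t.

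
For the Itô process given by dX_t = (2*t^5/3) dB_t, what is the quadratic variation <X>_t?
<X>_t = 4*t^11/99

For an Itô process dX_t = a(t) dt + b(t) dB_t, the quadratic variation is <X>_t = int_0^t b(s)^2 ds (the drift term does not contribute). Here b(s) = 2*s^5/3, so
  b(s)^2 = 4*s^10/9.
Integrating from 0 to t:
  <X>_t = int_0^t (4*s^10/9) ds = 4*t^11/99.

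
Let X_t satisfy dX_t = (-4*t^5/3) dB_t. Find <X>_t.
<X>_t = 16*t^11/99

For an Itô process dX_t = a(t) dt + b(t) dB_t, the quadratic variation is <X>_t = int_0^t b(s)^2 ds (the drift term does not contribute). Here b(s) = -4*s^5/3, so
  b(s)^2 = 16*s^10/9.
Integrating from 0 to t:
  <X>_t = int_0^t (16*s^10/9) ds = 16*t^11/99.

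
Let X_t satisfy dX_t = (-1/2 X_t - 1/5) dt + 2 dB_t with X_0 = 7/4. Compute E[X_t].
E[X_t] = -2/5 + 43*exp(-t/2)/20

Taking expectations and using E[dB_t] = 0, the mean m(t) = E[X_t] satisfies the ODE m'(t) = a m(t) + b with m(0) = x_0. With a = -1/2, b = -1/5, x_0 = 7/4, the solution is
  m(t) = x_0 * exp(a t) + (b/a) * (exp(a t) - 1)
       = (7/4) * exp((-1/2) t) + ((-1/5)/(-1/2)) * (exp((-1/2) t) - 1)
       = -2/5 + 43*exp(-t/2)/20.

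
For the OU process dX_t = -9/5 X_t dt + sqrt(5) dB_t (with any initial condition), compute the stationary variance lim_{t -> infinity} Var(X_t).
lim Var(X_t) = 25/18

The OU SDE dX = -theta X dt + sigma dB admits the integrating factor exp(theta t): d(exp(theta t) X_t) = sigma exp(theta t) dB_t. Integrating from 0 to t gives X_t = x_0 * exp(-theta t) + sigma * int_0^t exp(-theta (t-s)) dB_s for any initial x_0. The Itô integral has variance (by the Itô isometry) sigma^2 * int_0^t exp(-2 theta (t - s)) ds = sigma^2 * (1 - exp(-2 theta t)) / (2 theta), independent of x_0.
With theta = 9/5, sigma = sqrt(5):
  Var(X_t) = (sqrt(5))^2 * (1 - exp(-2*9/5 t)) / (2 * 9/5) = 25/18 - 25*exp(-18*t/5)/18.
As t -> infinity, exp(-2*9/5 t) -> 0, so the stationary variance is sigma^2 / (2 theta) = 25/18.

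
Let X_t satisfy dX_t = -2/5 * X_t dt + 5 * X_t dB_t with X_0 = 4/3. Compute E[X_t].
E[X_t] = 4*exp(-2*t/5)/3

For GBM dX = mu X dt + sigma X dB with X_0 = x_0, apply Itô to Y = log X: dY = (mu - sigma^2/2) dt + sigma dB, so Y_t = log(x_0) + (mu - sigma^2/2) t + sigma B_t and hence X_t = x_0 * exp((mu - sigma^2/2) t + sigma B_t).
With mu = -2/5, sigma = 5, x_0 = 4/3, this gives:
  X_t = 4/3 * exp((-129/10) * t + (5) * B_t).
Since sigma*B_t ~ Normal(0, sigma^2 t), E[exp(sigma*B_t)] = exp(sigma^2 t / 2); so E[X_t] = x_0 * exp((mu - sigma^2/2) t) * exp(sigma^2 t / 2) = x_0 * exp(mu t) = 4*exp(-2*t/5)/3.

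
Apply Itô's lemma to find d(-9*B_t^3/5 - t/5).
d(-9*B_t^3/5 - t/5) = (-27*B_t/5 - 1/5) dt + (-27*B_t^2/5) dB_t

Itô's formula for f(t, x): d f(t, B_t) = (f_t + (1/2) f_xx) dt + f_x dB_t. Compute partials of f(t, x) = -t/5 - 9*x^3/5:
  f_t(t,x)  = -1/5
  f_x(t,x)  = -27*x^2/5
  f_xx(t,x) = -54*x/5
Assemble drift = f_t + (1/2) f_xx = -27*x/5 - 1/5 and diffusion = f_x = -27*x^2/5. Substituting x = B_t:
  d(-9*B_t^3/5 - t/5) = (-27*B_t/5 - 1/5) dt + (-27*B_t^2/5) dB_t.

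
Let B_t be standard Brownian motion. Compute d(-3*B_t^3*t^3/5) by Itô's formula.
d(-3*B_t^3*t^3/5) = (9*B_t*t^2*(-B_t^2 - t)/5) dt + (-9*B_t^2*t^3/5) dB_t

Itô's formula for f(t, x): d f(t, B_t) = (f_t + (1/2) f_xx) dt + f_x dB_t. Compute partials of f(t, x) = -3*t^3*x^3/5:
  f_t(t,x)  = -9*t^2*x^3/5
  f_x(t,x)  = -9*t^3*x^2/5
  f_xx(t,x) = -18*t^3*x/5
Assemble drift = f_t + (1/2) f_xx = 9*t^2*x*(-t - x^2)/5 and diffusion = f_x = -9*t^3*x^2/5. Substituting x = B_t:
  d(-3*B_t^3*t^3/5) = (9*B_t*t^2*(-B_t^2 - t)/5) dt + (-9*B_t^2*t^3/5) dB_t.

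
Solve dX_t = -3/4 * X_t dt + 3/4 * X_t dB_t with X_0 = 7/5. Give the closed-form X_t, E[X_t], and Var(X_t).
X_t = 7/5 * exp((-33/32) t + (3/4) B_t); E[X_t] = 7*exp(-3*t/4)/5; Var(X_t) = (49*exp(9*t/16) - 49)*exp(-3*t/2)/25

For GBM dX = mu X dt + sigma X dB with X_0 = x_0, apply Itô to Y = log X: dY = (mu - sigma^2/2) dt + sigma dB, so Y_t = log(x_0) + (mu - sigma^2/2) t + sigma B_t and hence X_t = x_0 * exp((mu - sigma^2/2) t + sigma B_t).
With mu = -3/4, sigma = 3/4, x_0 = 7/5, this gives:
  X_t = 7/5 * exp((-33/32) * t + (3/4) * B_t).
Since sigma*B_t ~ Normal(0, sigma^2 t), E[exp(sigma*B_t)] = exp(sigma^2 t / 2); so E[X_t] = x_0 * exp((mu - sigma^2/2) t) * exp(sigma^2 t / 2) = x_0 * exp(mu t) = 7*exp(-3*t/4)/5.
Var(X_t) = E[X_t^2] - (E[X_t])^2 = x_0^2 * exp(2 mu t) * (exp(sigma^2 t) - 1) = (49*exp(9*t/16) - 49)*exp(-3*t/2)/25.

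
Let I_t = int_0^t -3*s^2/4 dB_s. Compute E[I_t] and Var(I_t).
E[I_t] = 0; Var(I_t) = 9*t^5/80

The Itô integral of a deterministic integrand f(s) has mean 0 because each increment f(s) * (B_{s+ds} - B_s) has mean 0. By the Itô isometry:
  Var( int_0^t f(s) dB_s ) = E[ (int_0^t f(s) dB_s)^2 ] = int_0^t f(s)^2 ds.
Here f(s) = -3*s^2/4, so f(s)^2 = 9*s^4/16. Integrate:
  int_0^t (9*s^4/16) ds = 9*t^5/80.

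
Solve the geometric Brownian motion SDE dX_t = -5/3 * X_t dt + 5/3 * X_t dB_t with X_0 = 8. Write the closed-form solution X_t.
X_t = 8 * exp((-55/18) * t + (5/3) * B_t)

For GBM dX = mu X dt + sigma X dB with X_0 = x_0, apply Itô to Y = log X: dY = (mu - sigma^2/2) dt + sigma dB, so Y_t = log(x_0) + (mu - sigma^2/2) t + sigma B_t and hence X_t = x_0 * exp((mu - sigma^2/2) t + sigma B_t).
With mu = -5/3, sigma = 5/3, x_0 = 8, this gives:
  X_t = 8 * exp((-55/18) * t + (5/3) * B_t).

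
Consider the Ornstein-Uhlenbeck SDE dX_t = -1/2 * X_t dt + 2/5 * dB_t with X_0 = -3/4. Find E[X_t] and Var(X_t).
E[X_t] = -3*exp(-t/2)/4; Var(X_t) = 4/25 - 4*exp(-t)/25

The OU SDE dX = -theta X dt + sigma dB admits the integrating factor exp(theta t): d(exp(theta t) X_t) = sigma exp(theta t) dB_t. Integrating from 0 to t:
  X_t = x_0 * exp(-theta t) + sigma * int_0^t exp(-theta (t-s)) dB_s.
The Itô integral has mean 0 and (by the Itô isometry) variance sigma^2 * int_0^t exp(-2 theta (t - s)) ds = sigma^2 * (1 - exp(-2 theta t)) / (2 theta).
With theta = 1/2, sigma = 2/5, x_0 = -3/4:
  E[X_t] = -3/4 * exp(-1/2 t) = -3*exp(-t/2)/4
  Var(X_t) = (2/5)^2 * (1 - exp(-2*1/2 t)) / (2 * 1/2) = 4/25 - 4*exp(-t)/25.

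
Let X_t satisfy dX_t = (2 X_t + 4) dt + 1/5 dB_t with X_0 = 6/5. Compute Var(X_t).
Var(X_t) = exp(4*t)/100 - 1/100

The variance V(t) = Var(X_t) satisfies V'(t) = 2 a V(t) + c^2 with V(0) = 0 (drift coefficient is linear in X, diffusion is constant). With a = 2, c = 1/5, the solution is
  V(t) = (c^2 / (2 a)) * (exp(2 a t) - 1)
       = ((1/5)^2 / (2*2)) * (exp(4 t) - 1)
       = exp(4*t)/100 - 1/100.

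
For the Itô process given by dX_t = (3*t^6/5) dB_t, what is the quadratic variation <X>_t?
<X>_t = 9*t^13/325

For an Itô process dX_t = a(t) dt + b(t) dB_t, the quadratic variation is <X>_t = int_0^t b(s)^2 ds (the drift term does not contribute). Here b(s) = 3*s^6/5, so
  b(s)^2 = 9*s^12/25.
Integrating from 0 to t:
  <X>_t = int_0^t (9*s^12/25) ds = 9*t^13/325.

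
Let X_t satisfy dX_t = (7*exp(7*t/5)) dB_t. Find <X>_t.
<X>_t = 35*exp(14*t/5)/2 - 35/2

For an Itô process dX_t = a(t) dt + b(t) dB_t, the quadratic variation is <X>_t = int_0^t b(s)^2 ds (the drift term does not contribute). Here b(s) = 7*exp(7*s/5), so
  b(s)^2 = 49*exp(14*s/5).
Integrating from 0 to t:
  <X>_t = int_0^t (49*exp(14*s/5)) ds = 35*exp(14*t/5)/2 - 35/2.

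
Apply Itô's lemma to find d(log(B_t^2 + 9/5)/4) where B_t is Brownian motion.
d(log(B_t^2 + 9/5)/4) = (5*(9 - 5*B_t^2)/(4*(5*B_t^2 + 9)^2)) dt + (5*B_t/(2*(5*B_t^2 + 9))) dB_t

Itô's formula for f(B_t) gives d f(B_t) = f'(B_t) dB_t + (1/2) f''(B_t) dt. Compute derivatives of f(x) = log(x^2 + 9/5)/4:
  f'(x)  = 5*x/(2*(5*x^2 + 9))
  f''(x) = 5*(9 - 5*x^2)/(2*(5*x^2 + 9)^2)
Substitute x = B_t and multiply the f'' term by 1/2:
  drift     = (1/2) * (5*(9 - 5*x^2)/(2*(5*x^2 + 9)^2)) evaluated at B_t = 5*(9 - 5*B_t^2)/(4*(5*B_t^2 + 9)^2)
  diffusion = (5*x/(2*(5*x^2 + 9))) evaluated at B_t = 5*B_t/(2*(5*B_t^2 + 9))
Therefore d(log(B_t^2 + 9/5)/4) = (5*(9 - 5*B_t^2)/(4*(5*B_t^2 + 9)^2)) dt + (5*B_t/(2*(5*B_t^2 + 9))) dB_t.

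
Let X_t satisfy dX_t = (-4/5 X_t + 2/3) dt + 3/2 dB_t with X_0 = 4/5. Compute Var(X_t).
Var(X_t) = 45/32 - 45*exp(-8*t/5)/32

The variance V(t) = Var(X_t) satisfies V'(t) = 2 a V(t) + c^2 with V(0) = 0 (drift coefficient is linear in X, diffusion is constant). With a = -4/5, c = 3/2, the solution is
  V(t) = (c^2 / (2 a)) * (exp(2 a t) - 1)
       = ((3/2)^2 / (2*(-4/5))) * (exp((-8/5) t) - 1)
       = 45/32 - 45*exp(-8*t/5)/32.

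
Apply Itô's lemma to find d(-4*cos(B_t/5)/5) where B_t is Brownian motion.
d(-4*cos(B_t/5)/5) = (2*cos(B_t/5)/125) dt + (4*sin(B_t/5)/25) dB_t

Itô's formula for f(B_t) gives d f(B_t) = f'(B_t) dB_t + (1/2) f''(B_t) dt. Compute derivatives of f(x) = -4*cos(x/5)/5:
  f'(x)  = 4*sin(x/5)/25
  f''(x) = 4*cos(x/5)/125
Substitute x = B_t and multiply the f'' term by 1/2:
  drift     = (1/2) * (4*cos(x/5)/125) evaluated at B_t = 2*cos(B_t/5)/125
  diffusion = (4*sin(x/5)/25) evaluated at B_t = 4*sin(B_t/5)/25
Therefore d(-4*cos(B_t/5)/5) = (2*cos(B_t/5)/125) dt + (4*sin(B_t/5)/25) dB_t.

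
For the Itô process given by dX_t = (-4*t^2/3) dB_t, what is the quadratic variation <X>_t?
<X>_t = 16*t^5/45

For an Itô process dX_t = a(t) dt + b(t) dB_t, the quadratic variation is <X>_t = int_0^t b(s)^2 ds (the drift term does not contribute). Here b(s) = -4*s^2/3, so
  b(s)^2 = 16*s^4/9.
Integrating from 0 to t:
  <X>_t = int_0^t (16*s^4/9) ds = 16*t^5/45.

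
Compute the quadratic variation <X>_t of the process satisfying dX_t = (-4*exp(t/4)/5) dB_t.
<X>_t = 32*exp(t/2)/25 - 32/25

For an Itô process dX_t = a(t) dt + b(t) dB_t, the quadratic variation is <X>_t = int_0^t b(s)^2 ds (the drift term does not contribute). Here b(s) = -4*exp(s/4)/5, so
  b(s)^2 = 16*exp(s/2)/25.
Integrating from 0 to t:
  <X>_t = int_0^t (16*exp(s/2)/25) ds = 32*exp(t/2)/25 - 32/25.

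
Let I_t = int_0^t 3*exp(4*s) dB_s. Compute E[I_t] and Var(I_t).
E[I_t] = 0; Var(I_t) = 9*exp(8*t)/8 - 9/8

The Itô integral of a deterministic integrand f(s) has mean 0 because each increment f(s) * (B_{s+ds} - B_s) has mean 0. By the Itô isometry:
  Var( int_0^t f(s) dB_s ) = E[ (int_0^t f(s) dB_s)^2 ] = int_0^t f(s)^2 ds.
Here f(s) = 3*exp(4*s), so f(s)^2 = 9*exp(8*s). Integrate:
  int_0^t (9*exp(8*s)) ds = 9*exp(8*t)/8 - 9/8.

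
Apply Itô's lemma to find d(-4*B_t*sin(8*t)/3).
d(-4*B_t*sin(8*t)/3) = (-32*B_t*cos(8*t)/3) dt + (-4*sin(8*t)/3) dB_t

Itô's formula for f(t, x): d f(t, B_t) = (f_t + (1/2) f_xx) dt + f_x dB_t. Compute partials of f(t, x) = -4*x*sin(8*t)/3:
  f_t(t,x)  = -32*x*cos(8*t)/3
  f_x(t,x)  = -4*sin(8*t)/3
  f_xx(t,x) = 0
Assemble drift = f_t + (1/2) f_xx = -32*x*cos(8*t)/3 and diffusion = f_x = -4*sin(8*t)/3. Substituting x = B_t:
  d(-4*B_t*sin(8*t)/3) = (-32*B_t*cos(8*t)/3) dt + (-4*sin(8*t)/3) dB_t.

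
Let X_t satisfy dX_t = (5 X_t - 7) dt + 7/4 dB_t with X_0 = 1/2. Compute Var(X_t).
Var(X_t) = 49*exp(10*t)/160 - 49/160

The variance V(t) = Var(X_t) satisfies V'(t) = 2 a V(t) + c^2 with V(0) = 0 (drift coefficient is linear in X, diffusion is constant). With a = 5, c = 7/4, the solution is
  V(t) = (c^2 / (2 a)) * (exp(2 a t) - 1)
       = ((7/4)^2 / (2*5)) * (exp(10 t) - 1)
       = 49*exp(10*t)/160 - 49/160.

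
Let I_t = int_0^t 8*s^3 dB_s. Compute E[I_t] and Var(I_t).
E[I_t] = 0; Var(I_t) = 64*t^7/7

The Itô integral of a deterministic integrand f(s) has mean 0 because each increment f(s) * (B_{s+ds} - B_s) has mean 0. By the Itô isometry:
  Var( int_0^t f(s) dB_s ) = E[ (int_0^t f(s) dB_s)^2 ] = int_0^t f(s)^2 ds.
Here f(s) = 8*s^3, so f(s)^2 = 64*s^6. Integrate:
  int_0^t (64*s^6) ds = 64*t^7/7.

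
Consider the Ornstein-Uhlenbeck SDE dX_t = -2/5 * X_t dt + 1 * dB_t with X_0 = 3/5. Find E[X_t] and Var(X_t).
E[X_t] = 3*exp(-2*t/5)/5; Var(X_t) = 5/4 - 5*exp(-4*t/5)/4

The OU SDE dX = -theta X dt + sigma dB admits the integrating factor exp(theta t): d(exp(theta t) X_t) = sigma exp(theta t) dB_t. Integrating from 0 to t:
  X_t = x_0 * exp(-theta t) + sigma * int_0^t exp(-theta (t-s)) dB_s.
The Itô integral has mean 0 and (by the Itô isometry) variance sigma^2 * int_0^t exp(-2 theta (t - s)) ds = sigma^2 * (1 - exp(-2 theta t)) / (2 theta).
With theta = 2/5, sigma = 1, x_0 = 3/5:
  E[X_t] = 3/5 * exp(-2/5 t) = 3*exp(-2*t/5)/5
  Var(X_t) = (1)^2 * (1 - exp(-2*2/5 t)) / (2 * 2/5) = 5/4 - 5*exp(-4*t/5)/4.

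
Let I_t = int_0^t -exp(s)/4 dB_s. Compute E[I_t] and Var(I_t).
E[I_t] = 0; Var(I_t) = exp(2*t)/32 - 1/32

The Itô integral of a deterministic integrand f(s) has mean 0 because each increment f(s) * (B_{s+ds} - B_s) has mean 0. By the Itô isometry:
  Var( int_0^t f(s) dB_s ) = E[ (int_0^t f(s) dB_s)^2 ] = int_0^t f(s)^2 ds.
Here f(s) = -exp(s)/4, so f(s)^2 = exp(2*s)/16. Integrate:
  int_0^t (exp(2*s)/16) ds = exp(2*t)/32 - 1/32.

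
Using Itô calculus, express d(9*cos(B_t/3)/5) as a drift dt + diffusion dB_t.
d(9*cos(B_t/3)/5) = (-cos(B_t/3)/10) dt + (-3*sin(B_t/3)/5) dB_t

Itô's formula for f(B_t) gives d f(B_t) = f'(B_t) dB_t + (1/2) f''(B_t) dt. Compute derivatives of f(x) = 9*cos(x/3)/5:
  f'(x)  = -3*sin(x/3)/5
  f''(x) = -cos(x/3)/5
Substitute x = B_t and multiply the f'' term by 1/2:
  drift     = (1/2) * (-cos(x/3)/5) evaluated at B_t = -cos(B_t/3)/10
  diffusion = (-3*sin(x/3)/5) evaluated at B_t = -3*sin(B_t/3)/5
Therefore d(9*cos(B_t/3)/5) = (-cos(B_t/3)/10) dt + (-3*sin(B_t/3)/5) dB_t.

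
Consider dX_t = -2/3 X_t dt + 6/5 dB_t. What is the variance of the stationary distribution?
lim Var(X_t) = 27/25

The OU SDE dX = -theta X dt + sigma dB admits the integrating factor exp(theta t): d(exp(theta t) X_t) = sigma exp(theta t) dB_t. Integrating from 0 to t gives X_t = x_0 * exp(-theta t) + sigma * int_0^t exp(-theta (t-s)) dB_s for any initial x_0. The Itô integral has variance (by the Itô isometry) sigma^2 * int_0^t exp(-2 theta (t - s)) ds = sigma^2 * (1 - exp(-2 theta t)) / (2 theta), independent of x_0.
With theta = 2/3, sigma = 6/5:
  Var(X_t) = (6/5)^2 * (1 - exp(-2*2/3 t)) / (2 * 2/3) = 27/25 - 27*exp(-4*t/3)/25.
As t -> infinity, exp(-2*2/3 t) -> 0, so the stationary variance is sigma^2 / (2 theta) = 27/25.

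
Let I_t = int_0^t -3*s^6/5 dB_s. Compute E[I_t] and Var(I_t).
E[I_t] = 0; Var(I_t) = 9*t^13/325

The Itô integral of a deterministic integrand f(s) has mean 0 because each increment f(s) * (B_{s+ds} - B_s) has mean 0. By the Itô isometry:
  Var( int_0^t f(s) dB_s ) = E[ (int_0^t f(s) dB_s)^2 ] = int_0^t f(s)^2 ds.
Here f(s) = -3*s^6/5, so f(s)^2 = 9*s^12/25. Integrate:
  int_0^t (9*s^12/25) ds = 9*t^13/325.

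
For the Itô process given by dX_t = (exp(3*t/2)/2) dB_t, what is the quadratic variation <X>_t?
<X>_t = exp(3*t)/12 - 1/12

For an Itô process dX_t = a(t) dt + b(t) dB_t, the quadratic variation is <X>_t = int_0^t b(s)^2 ds (the drift term does not contribute). Here b(s) = exp(3*s/2)/2, so
  b(s)^2 = exp(3*s)/4.
Integrating from 0 to t:
  <X>_t = int_0^t (exp(3*s)/4) ds = exp(3*t)/12 - 1/12.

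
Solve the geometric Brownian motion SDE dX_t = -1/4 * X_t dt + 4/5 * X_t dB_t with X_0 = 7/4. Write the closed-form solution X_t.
X_t = 7/4 * exp((-57/100) * t + (4/5) * B_t)

For GBM dX = mu X dt + sigma X dB with X_0 = x_0, apply Itô to Y = log X: dY = (mu - sigma^2/2) dt + sigma dB, so Y_t = log(x_0) + (mu - sigma^2/2) t + sigma B_t and hence X_t = x_0 * exp((mu - sigma^2/2) t + sigma B_t).
With mu = -1/4, sigma = 4/5, x_0 = 7/4, this gives:
  X_t = 7/4 * exp((-57/100) * t + (4/5) * B_t).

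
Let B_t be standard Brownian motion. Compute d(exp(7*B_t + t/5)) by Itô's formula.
d(exp(7*B_t + t/5)) = (247*exp(7*B_t + t/5)/10) dt + (7*exp(7*B_t + t/5)) dB_t

Itô's formula for f(t, x): d f(t, B_t) = (f_t + (1/2) f_xx) dt + f_x dB_t. Compute partials of f(t, x) = exp(t/5 + 7*x):
  f_t(t,x)  = exp(t/5 + 7*x)/5
  f_x(t,x)  = 7*exp(t/5 + 7*x)
  f_xx(t,x) = 49*exp(t/5 + 7*x)
Assemble drift = f_t + (1/2) f_xx = 247*exp(t/5 + 7*x)/10 and diffusion = f_x = 7*exp(t/5 + 7*x). Substituting x = B_t:
  d(exp(7*B_t + t/5)) = (247*exp(7*B_t + t/5)/10) dt + (7*exp(7*B_t + t/5)) dB_t.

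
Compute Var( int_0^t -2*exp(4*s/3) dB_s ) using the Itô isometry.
Var = 3*exp(8*t/3)/2 - 3/2

The Itô integral of a deterministic integrand f(s) has mean 0 because each increment f(s) * (B_{s+ds} - B_s) has mean 0. By the Itô isometry:
  Var( int_0^t f(s) dB_s ) = E[ (int_0^t f(s) dB_s)^2 ] = int_0^t f(s)^2 ds.
Here f(s) = -2*exp(4*s/3), so f(s)^2 = 4*exp(8*s/3). Integrate:
  int_0^t (4*exp(8*s/3)) ds = 3*exp(8*t/3)/2 - 3/2.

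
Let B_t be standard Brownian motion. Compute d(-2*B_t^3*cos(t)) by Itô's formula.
d(-2*B_t^3*cos(t)) = (2*B_t*(B_t^2*sin(t) - 3*cos(t))) dt + (-6*B_t^2*cos(t)) dB_t

Itô's formula for f(t, x): d f(t, B_t) = (f_t + (1/2) f_xx) dt + f_x dB_t. Compute partials of f(t, x) = -2*x^3*cos(t):
  f_t(t,x)  = 2*x^3*sin(t)
  f_x(t,x)  = -6*x^2*cos(t)
  f_xx(t,x) = -12*x*cos(t)
Assemble drift = f_t + (1/2) f_xx = 2*x*(x^2*sin(t) - 3*cos(t)) and diffusion = f_x = -6*x^2*cos(t). Substituting x = B_t:
  d(-2*B_t^3*cos(t)) = (2*B_t*(B_t^2*sin(t) - 3*cos(t))) dt + (-6*B_t^2*cos(t)) dB_t.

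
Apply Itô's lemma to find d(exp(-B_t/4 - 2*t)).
d(exp(-B_t/4 - 2*t)) = (-63*exp(-B_t/4 - 2*t)/32) dt + (-exp(-B_t/4 - 2*t)/4) dB_t

Itô's formula for f(t, x): d f(t, B_t) = (f_t + (1/2) f_xx) dt + f_x dB_t. Compute partials of f(t, x) = exp(-2*t - x/4):
  f_t(t,x)  = -2*exp(-2*t - x/4)
  f_x(t,x)  = -exp(-2*t - x/4)/4
  f_xx(t,x) = exp(-2*t - x/4)/16
Assemble drift = f_t + (1/2) f_xx = -63*exp(-2*t - x/4)/32 and diffusion = f_x = -exp(-2*t - x/4)/4. Substituting x = B_t:
  d(exp(-B_t/4 - 2*t)) = (-63*exp(-B_t/4 - 2*t)/32) dt + (-exp(-B_t/4 - 2*t)/4) dB_t.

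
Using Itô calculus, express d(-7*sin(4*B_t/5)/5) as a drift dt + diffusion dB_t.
d(-7*sin(4*B_t/5)/5) = (56*sin(4*B_t/5)/125) dt + (-28*cos(4*B_t/5)/25) dB_t

Itô's formula for f(B_t) gives d f(B_t) = f'(B_t) dB_t + (1/2) f''(B_t) dt. Compute derivatives of f(x) = -7*sin(4*x/5)/5:
  f'(x)  = -28*cos(4*x/5)/25
  f''(x) = 112*sin(4*x/5)/125
Substitute x = B_t and multiply the f'' term by 1/2:
  drift     = (1/2) * (112*sin(4*x/5)/125) evaluated at B_t = 56*sin(4*B_t/5)/125
  diffusion = (-28*cos(4*x/5)/25) evaluated at B_t = -28*cos(4*B_t/5)/25
Therefore d(-7*sin(4*B_t/5)/5) = (56*sin(4*B_t/5)/125) dt + (-28*cos(4*B_t/5)/25) dB_t.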